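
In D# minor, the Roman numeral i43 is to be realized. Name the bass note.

A#

i in D# minor has root D#; the chord is D#-F#-A#-C#.
The figure 43 means second inversion — the fifth is in the bass.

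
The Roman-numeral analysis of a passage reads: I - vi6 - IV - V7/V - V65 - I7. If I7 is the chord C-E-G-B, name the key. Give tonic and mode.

C major

The chord Cmaj7 is a major seventh chord rooted on C; its label is I7.
If C is scale degree 1 and the mode makes that degree carry a major seventh chord, the tonic is C and the mode is major.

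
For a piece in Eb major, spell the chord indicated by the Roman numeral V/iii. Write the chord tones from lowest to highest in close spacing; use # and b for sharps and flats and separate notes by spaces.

D F# A

The slash means an applied dominant: we want the dominant of iii. In Eb major, iii is G minor, and its dominant is built on D.
Building a major triad on D gives D-F#-A.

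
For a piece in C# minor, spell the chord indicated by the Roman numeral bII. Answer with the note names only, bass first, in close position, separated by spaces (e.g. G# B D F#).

bII is the Neapolitan chord — a major triad on the lowered second degree. In C# minor that root is D.
So the chord is D-F#-A.

D F# A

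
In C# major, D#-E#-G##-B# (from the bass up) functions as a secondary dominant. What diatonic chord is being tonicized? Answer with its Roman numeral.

The chord is a dominant seventh chord on E#.
A dominant resolves down a perfect fifth: E# → A#. In C# major, A# is scale degree 6, i.e. vi.

vi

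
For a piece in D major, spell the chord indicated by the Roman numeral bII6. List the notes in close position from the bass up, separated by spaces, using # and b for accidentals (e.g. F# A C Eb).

G Bb Eb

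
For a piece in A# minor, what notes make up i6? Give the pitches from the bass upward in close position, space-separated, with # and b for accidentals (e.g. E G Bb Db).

C# E# A#

In A# minor, the tonic is A#, and the diatonic chord built there is a minor triad.
Stacking thirds from A# gives A#-C#-E#.
With the 6 figure the chord is in first inversion; from the bass C# upward in close position it reads C#-E#-A#.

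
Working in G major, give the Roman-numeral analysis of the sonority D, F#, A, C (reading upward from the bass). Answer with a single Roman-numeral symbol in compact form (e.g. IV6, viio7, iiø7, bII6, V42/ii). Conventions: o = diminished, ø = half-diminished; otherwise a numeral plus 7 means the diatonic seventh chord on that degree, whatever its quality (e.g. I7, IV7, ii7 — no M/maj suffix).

V7

The pitches D-F#-A-C form a dominant seventh chord rooted on D.
In G major, D is the dominant; the diatonic dominant seventh chord there is V7.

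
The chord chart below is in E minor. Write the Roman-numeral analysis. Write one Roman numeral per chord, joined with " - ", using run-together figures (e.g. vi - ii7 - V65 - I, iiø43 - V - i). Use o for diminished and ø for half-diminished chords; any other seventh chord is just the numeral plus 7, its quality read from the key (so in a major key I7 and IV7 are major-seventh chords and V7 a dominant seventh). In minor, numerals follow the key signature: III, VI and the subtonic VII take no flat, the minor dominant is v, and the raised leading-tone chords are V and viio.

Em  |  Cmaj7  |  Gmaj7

i - VI7 - III7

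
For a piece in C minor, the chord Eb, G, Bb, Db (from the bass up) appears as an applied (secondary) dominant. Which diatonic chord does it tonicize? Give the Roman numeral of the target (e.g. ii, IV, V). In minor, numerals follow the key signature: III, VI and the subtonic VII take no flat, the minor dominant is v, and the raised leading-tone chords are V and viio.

The chord is a dominant seventh chord on Eb.
A dominant resolves down a perfect fifth: Eb → Ab. In C minor, Ab is scale degree 6, i.e. VI.

VI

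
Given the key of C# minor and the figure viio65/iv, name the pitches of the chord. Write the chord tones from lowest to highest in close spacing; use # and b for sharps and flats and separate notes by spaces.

viio65/iv is a secondary leading-tone chord. The target iv is F# in C# minor; the applied chord is rooted a semitone below, on E#.
Building a fully diminished seventh chord on E# gives E#-G#-B-D.
The figured bass 65 indicates first inversion, placing the third (G#) in the bass: G#-B-D-E#.

G# B D E#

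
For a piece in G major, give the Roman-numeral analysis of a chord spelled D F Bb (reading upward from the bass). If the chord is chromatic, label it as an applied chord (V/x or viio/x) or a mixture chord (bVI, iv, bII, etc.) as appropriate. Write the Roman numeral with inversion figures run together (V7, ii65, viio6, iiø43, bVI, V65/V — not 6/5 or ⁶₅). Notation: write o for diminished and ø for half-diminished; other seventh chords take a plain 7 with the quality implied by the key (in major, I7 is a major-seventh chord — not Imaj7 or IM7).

bIII6

The pitches Bb-D-F form a major triad rooted on Bb.
Bb is the lowered third degree of G major (diatonic 3 would be B). This is a major triad on the lowered third degree, borrowed from the parallel minor.
With D in the bass the chord is in first inversion, so the figured bass is 6.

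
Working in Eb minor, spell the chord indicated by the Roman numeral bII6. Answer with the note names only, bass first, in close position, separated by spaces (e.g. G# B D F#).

Scale degree 2 in Eb minor is F; lowering it a half step gives Fb. bII6 is the Neapolitan sixth — a major triad on the lowered second degree, here in its customary first inversion.
So the chord is Fb-Ab-Cb, a major triad.
With the 6 figure the chord is in first inversion; from the bass Ab upward in close position it reads Ab-Cb-Fb.

Ab Cb Fb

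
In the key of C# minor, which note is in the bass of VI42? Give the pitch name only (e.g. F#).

VI in C# minor has root A; the chord is A-C#-E-G#.
The figure 42 means third inversion — the seventh is in the bass.

G#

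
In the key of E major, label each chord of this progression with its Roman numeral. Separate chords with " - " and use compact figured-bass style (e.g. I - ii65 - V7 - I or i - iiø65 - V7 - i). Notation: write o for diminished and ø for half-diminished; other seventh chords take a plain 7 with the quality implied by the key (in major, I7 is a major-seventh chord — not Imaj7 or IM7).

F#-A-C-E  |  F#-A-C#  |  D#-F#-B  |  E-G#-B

iiø7 - ii - V6 - I

F#-A-C-E: half-diminished seventh chord on F# — chromatic; iiø7 (borrowed from the parallel minor).
F#-A-C#: root F# is the supertonic; minor triad there is ii.
D#-F#-B: root B is the dominant; major triad there is V6.
E-G#-B has root E, degree 1 in E major, so I.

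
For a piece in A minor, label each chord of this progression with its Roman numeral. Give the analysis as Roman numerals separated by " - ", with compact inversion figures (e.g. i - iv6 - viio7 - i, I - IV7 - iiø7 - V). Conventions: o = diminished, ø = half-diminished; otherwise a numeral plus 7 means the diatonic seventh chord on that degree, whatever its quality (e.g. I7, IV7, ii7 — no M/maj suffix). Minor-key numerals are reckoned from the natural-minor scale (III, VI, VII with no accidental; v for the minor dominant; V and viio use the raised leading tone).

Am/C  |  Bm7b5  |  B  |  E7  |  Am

i6 - iiø7 - V/V - V7 - i

Am/C: minor triad on A = scale degree 1 → i6.
Bm7b5 has root B, degree 2 in A minor, so iiø7.
B is the secondary dominant of V (major triad on B): V/V.
E7: root E is the dominant; dominant seventh chord there is V7.
Am: minor triad on A = scale degree 1 → i.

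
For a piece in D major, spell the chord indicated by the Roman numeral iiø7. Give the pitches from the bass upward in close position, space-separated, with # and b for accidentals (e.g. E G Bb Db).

E G Bb D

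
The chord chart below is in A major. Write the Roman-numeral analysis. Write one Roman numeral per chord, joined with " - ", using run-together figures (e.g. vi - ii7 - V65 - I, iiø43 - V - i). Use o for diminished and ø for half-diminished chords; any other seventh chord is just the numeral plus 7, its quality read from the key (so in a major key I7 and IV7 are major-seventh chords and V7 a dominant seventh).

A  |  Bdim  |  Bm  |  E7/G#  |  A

A has root A, degree 1 in A major, so I.
Bdim: diminished triad on B — chromatic; iio (borrowed from the parallel minor).
Bm: minor triad on B = scale degree 2 → ii.
E7/G#: root E is the dominant; dominant seventh chord there is V65.
A has root A, degree 1 in A major, so I.

I - iio - ii - V65 - I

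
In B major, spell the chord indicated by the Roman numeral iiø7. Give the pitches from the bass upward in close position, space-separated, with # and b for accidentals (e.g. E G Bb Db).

C# E G B

iiø7 is the half-diminished supertonic seventh, borrowed from the parallel minor. In B major that root is C#.
So the chord is C#-E-G-B, a half-diminished seventh chord.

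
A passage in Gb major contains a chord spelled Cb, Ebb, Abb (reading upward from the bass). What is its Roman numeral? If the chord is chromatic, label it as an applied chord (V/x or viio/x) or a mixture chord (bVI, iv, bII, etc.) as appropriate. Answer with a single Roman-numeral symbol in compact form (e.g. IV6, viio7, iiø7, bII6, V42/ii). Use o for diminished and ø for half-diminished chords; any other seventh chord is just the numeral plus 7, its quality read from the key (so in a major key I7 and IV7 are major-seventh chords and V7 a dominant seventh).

bII6

Stacked in thirds the chord is Abb-Cb-Ebb: a major triad on Abb.
Abb is the lowered second degree of Gb major (diatonic 2 would be Ab). This is the Neapolitan sixth — a major triad on the lowered second degree, here in its customary first inversion.
With Cb in the bass the chord is in first inversion, so the figured bass is 6.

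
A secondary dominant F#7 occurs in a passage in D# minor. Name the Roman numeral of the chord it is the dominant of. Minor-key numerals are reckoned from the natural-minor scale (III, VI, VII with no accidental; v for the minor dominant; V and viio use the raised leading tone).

VI

The chord is a dominant seventh chord on F#.
A dominant resolves down a perfect fifth: F# → B. In D# minor, B is scale degree 6, i.e. VI.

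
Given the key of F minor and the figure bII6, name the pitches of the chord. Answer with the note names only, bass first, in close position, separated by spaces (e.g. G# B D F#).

Bb Db Gb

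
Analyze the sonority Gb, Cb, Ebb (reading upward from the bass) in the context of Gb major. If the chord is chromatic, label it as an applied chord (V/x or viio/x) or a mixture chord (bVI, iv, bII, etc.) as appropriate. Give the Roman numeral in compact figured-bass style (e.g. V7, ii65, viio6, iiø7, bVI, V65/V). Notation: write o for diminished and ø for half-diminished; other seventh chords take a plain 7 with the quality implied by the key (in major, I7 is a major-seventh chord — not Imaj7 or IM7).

iv64

The pitches Cb-Ebb-Gb form a minor triad rooted on Cb.
Cb is the fourth degree of Gb major. This is the minor subdominant, borrowed from the parallel minor.
With Gb in the bass the chord is in second inversion, so the figured bass is 64.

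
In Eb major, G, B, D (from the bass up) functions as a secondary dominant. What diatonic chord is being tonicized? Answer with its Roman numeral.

vi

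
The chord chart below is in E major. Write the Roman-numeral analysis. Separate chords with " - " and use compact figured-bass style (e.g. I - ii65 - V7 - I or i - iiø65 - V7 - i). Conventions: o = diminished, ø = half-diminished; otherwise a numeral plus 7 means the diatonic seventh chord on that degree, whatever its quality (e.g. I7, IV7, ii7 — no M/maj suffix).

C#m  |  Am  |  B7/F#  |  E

vi - iv - V43 - I

C#m: root C# is the submediant; minor triad there is vi.
Am is non-diatonic — iv, a mixture chord from E minor.
B7/F# has root B, degree 5 in E major, so V43.
E: root E is the tonic; major triad there is I.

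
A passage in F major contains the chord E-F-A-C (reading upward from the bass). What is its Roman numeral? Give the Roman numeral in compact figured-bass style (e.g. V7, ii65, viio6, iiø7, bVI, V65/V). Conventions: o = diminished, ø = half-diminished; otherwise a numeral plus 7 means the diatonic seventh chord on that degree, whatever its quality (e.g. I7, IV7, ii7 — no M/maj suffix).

Stacked in thirds the chord is F-A-C-E: a major seventh chord on F.
F is scale degree 1 in F major, and a major seventh chord on that degree is written I7.
With E in the bass the chord is in third inversion, so the figured bass is 42.

I42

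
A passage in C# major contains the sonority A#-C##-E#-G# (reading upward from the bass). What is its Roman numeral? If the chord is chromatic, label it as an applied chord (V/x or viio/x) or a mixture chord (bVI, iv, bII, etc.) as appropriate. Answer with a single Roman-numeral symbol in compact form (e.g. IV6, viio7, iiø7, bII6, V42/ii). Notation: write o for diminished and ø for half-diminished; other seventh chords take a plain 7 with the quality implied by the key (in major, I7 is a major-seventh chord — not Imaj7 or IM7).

V7/ii

The pitches A#-C##-E#-G# form a dominant seventh chord rooted on A#.
A# is not a diatonic chord root with this quality in C# major, but it lies a perfect fifth above D# (ii), so the chord functions as an applied dominant of ii.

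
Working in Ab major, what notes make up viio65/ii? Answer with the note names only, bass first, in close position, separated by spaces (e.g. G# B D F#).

C Eb Gb A

The slash marks an applied leading-tone chord: viio of ii. In Ab major, ii is Bb, so the leading tone to it is A, a half step below.
Building a fully diminished seventh chord on A gives A-C-Eb-Gb.
With the 65 figure the chord is in first inversion; from the bass C upward in close position it reads C-Eb-Gb-A.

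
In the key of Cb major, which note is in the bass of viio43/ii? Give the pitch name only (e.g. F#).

The applied chord viio43/ii is rooted on C: C-Eb-Gb-Bbb.
The figure 43 means second inversion — the fifth is in the bass.

Gb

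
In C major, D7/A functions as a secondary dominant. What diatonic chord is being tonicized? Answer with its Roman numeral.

The chord is a dominant seventh chord on D.
A dominant resolves down a perfect fifth: D → G. In C major, G is scale degree 5, i.e. V.

V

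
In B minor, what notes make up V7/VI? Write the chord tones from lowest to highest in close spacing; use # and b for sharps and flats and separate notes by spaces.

D F# A C

The slash means an applied dominant: we want the dominant of VI. In B minor, VI is G major, and its dominant is built on D.
Building a dominant seventh chord on D gives D-F#-A-C.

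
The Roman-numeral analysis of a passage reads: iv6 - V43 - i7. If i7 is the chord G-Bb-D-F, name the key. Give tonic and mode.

i7 is given as G-Bb-D-F — a minor seventh chord with root G.
If G is scale degree 1 and the mode makes that degree carry a minor seventh chord, the tonic is G and the mode is minor.

G minor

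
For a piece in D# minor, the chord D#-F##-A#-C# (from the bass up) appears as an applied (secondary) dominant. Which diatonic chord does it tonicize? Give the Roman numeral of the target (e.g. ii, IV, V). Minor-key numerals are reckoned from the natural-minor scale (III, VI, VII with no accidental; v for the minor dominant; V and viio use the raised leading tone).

iv

The chord is a dominant seventh chord on D#.
A dominant resolves down a perfect fifth: D# → G#. In D# minor, G# is scale degree 4, i.e. iv.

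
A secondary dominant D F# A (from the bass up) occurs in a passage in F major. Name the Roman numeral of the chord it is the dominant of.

The chord is a major triad on D.
A dominant resolves down a perfect fifth: D → G. In F major, G is scale degree 2, i.e. ii.

ii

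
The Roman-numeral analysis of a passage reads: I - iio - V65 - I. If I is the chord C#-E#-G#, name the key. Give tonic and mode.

I is given as C#-E#-G# — a major triad with root C#.
If C# is scale degree 1 and the mode makes that degree carry a major triad, the tonic is C# and the mode is major.

C# major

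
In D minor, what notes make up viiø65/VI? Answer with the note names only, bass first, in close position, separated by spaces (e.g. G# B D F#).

C Eb G A

The slash marks an applied leading-tone chord: viio of VI. In D minor, VI is Bb, so the leading tone to it is A, a half step below.
Building a half-diminished seventh chord on A gives A-C-Eb-G.
The figured bass 65 indicates first inversion, placing the third (C) in the bass: C-Eb-G-A.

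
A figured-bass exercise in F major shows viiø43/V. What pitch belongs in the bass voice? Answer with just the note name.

F

The applied chord viiø43/V is rooted on B: B-D-F-A.
The figure 43 means second inversion — the fifth is in the bass.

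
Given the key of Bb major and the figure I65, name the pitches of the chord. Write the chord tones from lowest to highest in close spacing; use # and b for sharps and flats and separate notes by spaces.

In Bb major, the first degree is Bb, and the diatonic chord built there is a major seventh chord.
That chord is spelled Bb-D-F-A.
The figured bass 65 indicates first inversion, placing the third (D) in the bass: D-F-A-Bb.

D F A Bb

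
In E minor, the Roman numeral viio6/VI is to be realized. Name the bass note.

The applied chord viio6/VI is rooted on B: B-D-F.
The figure 6 means first inversion — the third is in the bass.

D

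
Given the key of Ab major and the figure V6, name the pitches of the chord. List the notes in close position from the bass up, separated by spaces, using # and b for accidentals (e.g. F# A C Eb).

The numeral's case and figure indicate a major triad. In Ab major its root, the fifth degree, is Eb.
Stacking thirds from Eb gives Eb-G-Bb.
The figured bass 6 indicates first inversion, placing the third (G) in the bass: G-Bb-Eb.

G Bb Eb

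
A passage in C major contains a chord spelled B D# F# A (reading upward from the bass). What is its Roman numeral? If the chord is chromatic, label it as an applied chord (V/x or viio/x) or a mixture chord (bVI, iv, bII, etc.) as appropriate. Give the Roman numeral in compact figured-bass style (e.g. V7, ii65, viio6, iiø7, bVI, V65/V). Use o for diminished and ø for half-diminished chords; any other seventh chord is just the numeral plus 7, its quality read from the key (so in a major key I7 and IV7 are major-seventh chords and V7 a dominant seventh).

Stacked in thirds the chord is B-D#-F#-A: a dominant seventh chord on B.
B is not a diatonic chord root with this quality in C major, but it lies a perfect fifth above E (iii), so the chord functions as an applied dominant of iii.

V7/iii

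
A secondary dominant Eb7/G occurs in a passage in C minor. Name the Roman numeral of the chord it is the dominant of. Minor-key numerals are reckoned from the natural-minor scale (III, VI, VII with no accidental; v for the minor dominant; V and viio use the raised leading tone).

VI

The chord is a dominant seventh chord on Eb.
A dominant resolves down a perfect fifth: Eb → Ab. In C minor, Ab is scale degree 6, i.e. VI.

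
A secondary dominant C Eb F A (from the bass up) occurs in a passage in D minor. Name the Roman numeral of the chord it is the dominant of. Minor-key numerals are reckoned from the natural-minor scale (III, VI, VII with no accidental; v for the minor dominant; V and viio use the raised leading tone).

VI

The chord is a dominant seventh chord on F.
A dominant resolves down a perfect fifth: F → Bb. In D minor, Bb is scale degree 6, i.e. VI.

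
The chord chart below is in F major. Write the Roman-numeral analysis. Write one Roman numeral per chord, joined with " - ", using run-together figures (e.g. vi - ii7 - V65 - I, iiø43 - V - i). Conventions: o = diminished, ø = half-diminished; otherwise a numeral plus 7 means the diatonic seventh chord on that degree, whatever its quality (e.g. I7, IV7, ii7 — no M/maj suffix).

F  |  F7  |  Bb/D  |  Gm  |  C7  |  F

I - V7/IV - IV6 - ii - V7 - I

F has root F, degree 1 in F major, so I.
F7: chromatic; F is V of IV, so V7/IV.
Bb/D has root Bb, degree 4 in F major, so IV6.
Gm: root G is the supertonic; minor triad there is ii.
C7: dominant seventh chord on C = scale degree 5 → V7.
F: major triad on F = scale degree 1 → I.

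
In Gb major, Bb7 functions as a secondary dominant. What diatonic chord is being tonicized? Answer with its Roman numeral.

The chord is a dominant seventh chord on Bb.
A dominant resolves down a perfect fifth: Bb → Eb. In Gb major, Eb is scale degree 6, i.e. vi.

vi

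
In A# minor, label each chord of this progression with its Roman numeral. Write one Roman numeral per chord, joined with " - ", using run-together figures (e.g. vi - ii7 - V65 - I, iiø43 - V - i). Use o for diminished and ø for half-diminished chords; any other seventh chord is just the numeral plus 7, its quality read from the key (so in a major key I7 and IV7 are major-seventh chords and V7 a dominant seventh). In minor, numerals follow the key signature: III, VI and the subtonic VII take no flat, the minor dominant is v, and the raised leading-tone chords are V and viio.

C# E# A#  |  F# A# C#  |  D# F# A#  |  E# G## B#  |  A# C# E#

C#-E#-A#: minor triad on A# = scale degree 1 → i6.
F#-A#-C#: root F# is the submediant; major triad there is VI.
D#-F#-A#: root D# is the subdominant; minor triad there is iv.
E#-G##-B#: root E# is the dominant; major triad there is V.
A#-C#-E#: root A# is the tonic; minor triad there is i.

i6 - VI - iv - V - i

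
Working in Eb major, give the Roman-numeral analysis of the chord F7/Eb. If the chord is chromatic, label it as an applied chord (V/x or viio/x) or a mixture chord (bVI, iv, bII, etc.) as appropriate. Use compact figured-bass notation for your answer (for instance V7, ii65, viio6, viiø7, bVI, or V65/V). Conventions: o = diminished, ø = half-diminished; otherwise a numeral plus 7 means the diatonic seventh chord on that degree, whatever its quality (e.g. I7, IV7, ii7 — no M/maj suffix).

V42/V

Stacked in thirds the chord is F-A-C-Eb: a dominant seventh chord on F.
F is not a diatonic chord root with this quality in Eb major, but it lies a perfect fifth above Bb (V), so the chord functions as an applied dominant of V.
With Eb in the bass the chord is in third inversion, so the figured bass is 42.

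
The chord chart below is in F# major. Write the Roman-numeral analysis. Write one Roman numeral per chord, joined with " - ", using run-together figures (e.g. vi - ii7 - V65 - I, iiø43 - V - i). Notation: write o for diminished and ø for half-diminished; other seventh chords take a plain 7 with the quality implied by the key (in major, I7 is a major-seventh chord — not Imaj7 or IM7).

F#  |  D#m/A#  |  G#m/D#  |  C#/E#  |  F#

I - vi64 - ii64 - V6 - I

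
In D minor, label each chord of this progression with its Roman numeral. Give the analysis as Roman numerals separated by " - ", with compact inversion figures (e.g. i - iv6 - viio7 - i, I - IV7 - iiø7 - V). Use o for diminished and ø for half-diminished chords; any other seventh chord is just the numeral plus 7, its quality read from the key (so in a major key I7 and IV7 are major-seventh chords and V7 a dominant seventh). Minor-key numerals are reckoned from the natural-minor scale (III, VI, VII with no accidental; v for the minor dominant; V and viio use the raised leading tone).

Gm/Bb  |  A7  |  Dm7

Gm/Bb: minor triad on G = scale degree 4 → iv6.
A7 has root A, degree 5 in D minor, so V7.
Dm7: minor seventh chord on D = scale degree 1 → i7.

iv6 - V7 - i7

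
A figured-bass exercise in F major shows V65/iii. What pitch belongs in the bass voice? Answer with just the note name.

The applied chord V65/iii is rooted on E: E-G#-B-D.
The figure 65 means first inversion — the third is in the bass.

G#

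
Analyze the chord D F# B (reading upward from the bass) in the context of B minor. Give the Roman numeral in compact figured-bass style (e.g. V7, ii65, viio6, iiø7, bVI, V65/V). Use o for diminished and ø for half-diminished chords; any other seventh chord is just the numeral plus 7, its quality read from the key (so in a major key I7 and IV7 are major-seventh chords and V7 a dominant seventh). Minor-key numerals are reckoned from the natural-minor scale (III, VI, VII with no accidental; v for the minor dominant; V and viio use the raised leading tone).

i6

Stacked in thirds the chord is B-D-F#: a minor triad on B.
In B minor, B is the tonic; the diatonic minor triad there is i.
With D in the bass the chord is in first inversion, so the figured bass is 6.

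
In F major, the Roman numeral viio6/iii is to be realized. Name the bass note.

B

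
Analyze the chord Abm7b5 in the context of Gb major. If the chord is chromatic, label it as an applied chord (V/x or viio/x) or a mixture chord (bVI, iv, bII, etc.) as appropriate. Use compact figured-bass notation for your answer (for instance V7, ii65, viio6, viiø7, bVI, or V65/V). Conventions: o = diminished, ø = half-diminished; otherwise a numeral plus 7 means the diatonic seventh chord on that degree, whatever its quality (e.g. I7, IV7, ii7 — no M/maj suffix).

Stacked in thirds the chord is Ab-Cb-Ebb-Gb: a half-diminished seventh chord on Ab.
Ab is the second degree of Gb major. This is the half-diminished supertonic seventh, borrowed from the parallel minor.

iiø7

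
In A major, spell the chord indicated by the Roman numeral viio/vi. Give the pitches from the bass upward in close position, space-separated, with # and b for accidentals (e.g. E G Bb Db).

E# G# B

viio/vi is a secondary leading-tone chord. The target vi is F# in A major; the applied chord is rooted a semitone below, on E#.
Building a diminished triad on E# gives E#-G#-B.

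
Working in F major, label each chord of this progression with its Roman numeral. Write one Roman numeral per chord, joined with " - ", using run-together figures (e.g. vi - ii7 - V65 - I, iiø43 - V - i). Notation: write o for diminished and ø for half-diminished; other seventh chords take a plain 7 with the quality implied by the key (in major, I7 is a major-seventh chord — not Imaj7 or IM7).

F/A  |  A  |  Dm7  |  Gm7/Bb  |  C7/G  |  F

F/A: root F is the tonic; major triad there is I6.
A: a major triad on A, the applied dominant of vi → V/vi.
Dm7 has root D, degree 6 in F major, so vi7.
Gm7/Bb has root G, degree 2 in F major, so ii65.
C7/G has root C, degree 5 in F major, so V43.
F: major triad on F = scale degree 1 → I.

I6 - V/vi - vi7 - ii65 - V43 - I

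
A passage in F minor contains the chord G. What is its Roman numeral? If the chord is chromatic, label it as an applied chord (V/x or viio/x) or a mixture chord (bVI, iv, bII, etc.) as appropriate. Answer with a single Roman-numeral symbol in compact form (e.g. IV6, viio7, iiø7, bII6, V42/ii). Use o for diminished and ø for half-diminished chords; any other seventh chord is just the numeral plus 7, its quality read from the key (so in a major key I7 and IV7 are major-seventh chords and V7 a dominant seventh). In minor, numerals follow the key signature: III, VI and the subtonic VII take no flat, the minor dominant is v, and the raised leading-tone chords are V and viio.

Stacked in thirds the chord is G-B-D: a major triad on G.
G is not a diatonic chord root with this quality in F minor, but it lies a perfect fifth above C (V), so the chord functions as an applied dominant of V.

V/V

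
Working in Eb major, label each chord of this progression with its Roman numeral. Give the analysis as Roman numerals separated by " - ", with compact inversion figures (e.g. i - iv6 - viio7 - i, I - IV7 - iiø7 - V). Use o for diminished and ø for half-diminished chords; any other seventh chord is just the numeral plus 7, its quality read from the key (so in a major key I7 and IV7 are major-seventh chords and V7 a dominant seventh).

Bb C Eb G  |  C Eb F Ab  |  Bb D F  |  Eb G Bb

vi42 - ii43 - V - I

Bb-C-Eb-G: root C is the submediant; minor seventh chord there is vi42.
C-Eb-F-Ab: minor seventh chord on F = scale degree 2 → ii43.
Bb-D-F: major triad on Bb = scale degree 5 → V.
Eb-G-Bb: root Eb is the tonic; major triad there is I.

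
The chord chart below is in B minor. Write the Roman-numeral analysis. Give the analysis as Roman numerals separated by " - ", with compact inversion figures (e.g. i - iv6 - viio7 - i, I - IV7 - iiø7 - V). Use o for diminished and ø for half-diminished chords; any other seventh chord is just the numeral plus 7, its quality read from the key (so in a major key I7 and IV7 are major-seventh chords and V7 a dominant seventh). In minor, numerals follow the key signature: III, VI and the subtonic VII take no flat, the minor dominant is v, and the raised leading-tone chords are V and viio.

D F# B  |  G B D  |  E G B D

i6 - VI - iv7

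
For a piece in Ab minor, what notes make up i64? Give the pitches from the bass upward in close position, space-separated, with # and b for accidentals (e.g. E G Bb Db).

In Ab minor, the tonic is Ab, and the diatonic chord built there is a minor triad.
That chord is spelled Ab-Cb-Eb.
With the 64 figure the chord is in second inversion; from the bass Eb upward in close position it reads Eb-Ab-Cb.

Eb Ab Cb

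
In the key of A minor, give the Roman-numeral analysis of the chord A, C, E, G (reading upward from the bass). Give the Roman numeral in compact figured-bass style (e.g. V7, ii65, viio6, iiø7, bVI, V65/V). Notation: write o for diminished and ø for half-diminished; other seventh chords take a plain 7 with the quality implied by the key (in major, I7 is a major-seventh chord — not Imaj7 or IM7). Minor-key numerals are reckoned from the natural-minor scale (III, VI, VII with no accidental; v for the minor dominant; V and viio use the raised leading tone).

i7

Stacked in thirds the chord is A-C-E-G: a minor seventh chord on A.
A is scale degree 1 in A minor, and a minor seventh chord on that degree is written i7.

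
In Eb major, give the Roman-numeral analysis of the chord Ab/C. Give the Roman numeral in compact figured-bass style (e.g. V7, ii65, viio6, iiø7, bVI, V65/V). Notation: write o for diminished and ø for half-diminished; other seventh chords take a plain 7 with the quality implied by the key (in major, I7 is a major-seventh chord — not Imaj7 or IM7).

Stacked in thirds the chord is Ab-C-Eb: a major triad on Ab.
Ab is scale degree 4 in Eb major, and a major triad on that degree is written IV.
With C in the bass the chord is in first inversion, so the figured bass is 6.

IV6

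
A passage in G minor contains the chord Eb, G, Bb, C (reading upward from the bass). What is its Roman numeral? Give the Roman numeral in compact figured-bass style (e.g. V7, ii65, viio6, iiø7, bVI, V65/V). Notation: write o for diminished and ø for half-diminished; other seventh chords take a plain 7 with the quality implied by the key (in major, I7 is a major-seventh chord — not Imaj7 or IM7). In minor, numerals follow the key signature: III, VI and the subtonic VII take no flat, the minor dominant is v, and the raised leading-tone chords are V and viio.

iv65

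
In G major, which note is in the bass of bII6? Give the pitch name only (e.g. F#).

C

bII in G major has root Ab; the chord is Ab-C-Eb.
The figure 6 means first inversion — the third is in the bass.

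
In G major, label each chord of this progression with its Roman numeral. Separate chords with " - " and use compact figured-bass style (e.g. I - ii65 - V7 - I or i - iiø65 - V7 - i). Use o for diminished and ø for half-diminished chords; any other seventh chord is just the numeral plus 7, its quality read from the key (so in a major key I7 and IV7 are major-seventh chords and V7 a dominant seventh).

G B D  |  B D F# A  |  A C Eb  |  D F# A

G-B-D has root G, degree 1 in G major, so I.
B-D-F#-A has root B, degree 3 in G major, so iii7.
A-C-Eb: diminished triad on A — chromatic; iio (borrowed from the parallel minor).
D-F#-A: major triad on D = scale degree 5 → V.

I - iii7 - iio - V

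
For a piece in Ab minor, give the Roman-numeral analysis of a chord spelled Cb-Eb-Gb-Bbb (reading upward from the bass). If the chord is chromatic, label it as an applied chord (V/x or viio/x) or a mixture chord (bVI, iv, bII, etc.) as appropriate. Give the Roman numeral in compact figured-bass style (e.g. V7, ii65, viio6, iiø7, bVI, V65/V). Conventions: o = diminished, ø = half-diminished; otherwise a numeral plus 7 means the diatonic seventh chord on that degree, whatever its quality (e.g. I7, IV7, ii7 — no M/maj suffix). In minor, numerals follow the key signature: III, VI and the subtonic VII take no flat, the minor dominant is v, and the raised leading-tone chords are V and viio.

V7/VI

Stacked in thirds the chord is Cb-Eb-Gb-Bbb: a dominant seventh chord on Cb.
Cb is not a diatonic chord root with this quality in Ab minor, but it lies a perfect fifth above Fb (VI), so the chord functions as an applied dominant of VI.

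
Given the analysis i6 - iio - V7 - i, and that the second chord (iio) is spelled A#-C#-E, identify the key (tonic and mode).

The anchor chord is a diminished triad on A#, labeled iio.
Counting down one scale step from A# places the tonic on G#; a diminished triad on degree 2 is diatonic only in minor.

G# minor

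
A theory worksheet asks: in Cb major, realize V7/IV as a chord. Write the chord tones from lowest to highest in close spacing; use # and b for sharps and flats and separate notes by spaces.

V7/IV is a secondary dominant — the dominant seventh of IV. IV in Cb major is Fb, so the applied chord's root is Cb, a perfect fifth above.
Building a dominant seventh chord on Cb gives Cb-Eb-Gb-Bbb.

Cb Eb Gb Bbb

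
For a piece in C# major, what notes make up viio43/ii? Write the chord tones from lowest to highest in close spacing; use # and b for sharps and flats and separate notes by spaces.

The slash marks an applied leading-tone chord: viio of ii. In C# major, ii is D#, so the leading tone to it is C##, a half step below.
Building a fully diminished seventh chord on C## gives C##-E#-G#-B.
The figured bass 43 indicates second inversion, placing the fifth (G#) in the bass: G#-B-C##-E#.

G# B C## E#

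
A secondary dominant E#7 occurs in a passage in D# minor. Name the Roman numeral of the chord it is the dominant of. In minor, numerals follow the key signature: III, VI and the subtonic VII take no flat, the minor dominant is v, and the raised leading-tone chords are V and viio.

The chord is a dominant seventh chord on E#.
A dominant resolves down a perfect fifth: E# → A#. In D# minor, A# is scale degree 5, i.e. V.

V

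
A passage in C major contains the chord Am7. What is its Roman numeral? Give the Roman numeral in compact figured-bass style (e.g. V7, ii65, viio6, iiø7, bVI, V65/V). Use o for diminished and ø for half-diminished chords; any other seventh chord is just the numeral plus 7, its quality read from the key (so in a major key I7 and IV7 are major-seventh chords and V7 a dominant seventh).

Stacked in thirds the chord is A-C-E-G: a minor seventh chord on A.
A is scale degree 6 in C major, and a minor seventh chord on that degree is written vi7.

vi7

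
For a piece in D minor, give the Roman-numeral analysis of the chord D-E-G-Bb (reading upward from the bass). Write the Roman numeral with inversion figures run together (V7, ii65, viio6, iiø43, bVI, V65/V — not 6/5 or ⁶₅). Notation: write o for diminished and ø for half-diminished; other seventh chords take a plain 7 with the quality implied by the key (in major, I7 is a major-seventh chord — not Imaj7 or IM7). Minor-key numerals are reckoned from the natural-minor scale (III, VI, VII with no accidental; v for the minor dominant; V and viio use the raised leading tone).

Stacked in thirds the chord is E-G-Bb-D: a half-diminished seventh chord on E.
In D minor, E is the supertonic; the diatonic half-diminished seventh chord there is iiø7.
With D in the bass the chord is in third inversion, so the figured bass is 42.

iiø42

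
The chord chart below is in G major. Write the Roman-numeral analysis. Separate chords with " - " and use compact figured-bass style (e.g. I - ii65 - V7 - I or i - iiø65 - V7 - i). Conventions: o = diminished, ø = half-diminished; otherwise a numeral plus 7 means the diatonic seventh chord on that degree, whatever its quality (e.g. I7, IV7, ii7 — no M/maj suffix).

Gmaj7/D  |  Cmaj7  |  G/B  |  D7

I43 - IV7 - I6 - V7

Gmaj7/D: root G is the tonic; major seventh chord there is I43.
Cmaj7: root C is the subdominant; major seventh chord there is IV7.
G/B has root G, degree 1 in G major, so I6.
D7: dominant seventh chord on D = scale degree 5 → V7.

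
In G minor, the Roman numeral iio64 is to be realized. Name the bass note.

Eb

iio in G minor has root A; the chord is A-C-Eb.
The figure 64 means second inversion — the fifth is in the bass.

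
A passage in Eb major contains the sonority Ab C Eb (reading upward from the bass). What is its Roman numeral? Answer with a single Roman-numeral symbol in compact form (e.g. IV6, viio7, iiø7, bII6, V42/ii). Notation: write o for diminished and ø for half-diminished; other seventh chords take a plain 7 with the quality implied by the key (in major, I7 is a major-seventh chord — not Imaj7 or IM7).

IV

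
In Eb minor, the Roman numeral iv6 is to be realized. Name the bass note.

Cb

iv in Eb minor has root Ab; the chord is Ab-Cb-Eb.
The figure 6 means first inversion — the third is in the bass.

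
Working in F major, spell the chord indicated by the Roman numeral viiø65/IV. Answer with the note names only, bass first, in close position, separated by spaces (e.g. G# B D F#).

C Eb G A

viiø65/IV is a secondary leading-tone chord. The target IV is Bb in F major; the applied chord is rooted a semitone below, on A.
Building a half-diminished seventh chord on A gives A-C-Eb-G.
With the 65 figure the chord is in first inversion; from the bass C upward in close position it reads C-Eb-G-A.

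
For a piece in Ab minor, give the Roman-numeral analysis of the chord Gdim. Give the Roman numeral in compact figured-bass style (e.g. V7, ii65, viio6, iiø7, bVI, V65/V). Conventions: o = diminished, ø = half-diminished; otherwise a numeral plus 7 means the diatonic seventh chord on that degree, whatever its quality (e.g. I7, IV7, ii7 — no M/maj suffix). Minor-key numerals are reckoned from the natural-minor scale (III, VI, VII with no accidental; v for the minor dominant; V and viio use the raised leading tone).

viio

The pitches G-Bb-Db form a diminished triad rooted on G.
G is scale degree 7 in Ab minor, and a diminished triad on that degree is written viio.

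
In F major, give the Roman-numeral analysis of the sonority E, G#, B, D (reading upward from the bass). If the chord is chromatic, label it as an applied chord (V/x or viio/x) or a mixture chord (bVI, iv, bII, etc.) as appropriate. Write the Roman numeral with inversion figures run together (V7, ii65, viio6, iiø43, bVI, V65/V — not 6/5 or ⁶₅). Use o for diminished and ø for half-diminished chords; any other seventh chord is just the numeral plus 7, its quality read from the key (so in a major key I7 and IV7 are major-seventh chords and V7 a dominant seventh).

V7/iii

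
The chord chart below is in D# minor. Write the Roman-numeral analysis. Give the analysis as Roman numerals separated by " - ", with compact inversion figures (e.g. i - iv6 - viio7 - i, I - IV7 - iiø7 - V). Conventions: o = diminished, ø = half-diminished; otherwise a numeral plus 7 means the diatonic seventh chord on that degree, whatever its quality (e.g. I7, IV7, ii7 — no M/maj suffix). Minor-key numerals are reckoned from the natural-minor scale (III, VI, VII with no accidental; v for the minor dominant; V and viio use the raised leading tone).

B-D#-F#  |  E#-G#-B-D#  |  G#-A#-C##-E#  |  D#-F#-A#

VI - iiø7 - V42 - i

B-D#-F#: major triad on B = scale degree 6 → VI.
E#-G#-B-D#: root E# is the supertonic; half-diminished seventh chord there is iiø7.
G#-A#-C##-E#: dominant seventh chord on A# = scale degree 5 → V42.
D#-F#-A#: minor triad on D# = scale degree 1 → i.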